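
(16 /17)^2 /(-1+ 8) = 256 /2023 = 0.13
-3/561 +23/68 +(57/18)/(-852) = 314669/955944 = 0.33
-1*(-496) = 496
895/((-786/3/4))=-1790/131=-13.66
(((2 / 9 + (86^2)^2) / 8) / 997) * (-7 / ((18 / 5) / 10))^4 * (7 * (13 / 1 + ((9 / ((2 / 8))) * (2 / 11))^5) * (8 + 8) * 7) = 87648954438801010322210937500 / 9481370797503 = 9244333579052104.08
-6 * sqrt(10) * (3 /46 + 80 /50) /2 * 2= -31.60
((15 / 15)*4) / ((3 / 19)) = 76 / 3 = 25.33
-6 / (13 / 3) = -1.38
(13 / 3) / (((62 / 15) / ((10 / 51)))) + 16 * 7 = 177397 / 1581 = 112.21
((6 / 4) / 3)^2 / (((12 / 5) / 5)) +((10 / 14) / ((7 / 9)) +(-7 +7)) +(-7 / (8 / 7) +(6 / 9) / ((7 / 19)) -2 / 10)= -12059 / 3920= -3.08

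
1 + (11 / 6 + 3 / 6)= 10 / 3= 3.33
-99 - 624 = -723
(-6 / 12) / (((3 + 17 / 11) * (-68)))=11 / 6800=0.00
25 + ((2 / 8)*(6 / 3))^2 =101 / 4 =25.25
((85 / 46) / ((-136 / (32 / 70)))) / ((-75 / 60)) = 4 / 805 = 0.00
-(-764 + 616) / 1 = 148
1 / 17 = 0.06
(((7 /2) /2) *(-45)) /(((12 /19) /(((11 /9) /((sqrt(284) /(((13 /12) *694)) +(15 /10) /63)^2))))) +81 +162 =-167980071709775133177 /4283621264180 +4974857931113202132 *sqrt(71) /1070905316045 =-71079.95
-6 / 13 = -0.46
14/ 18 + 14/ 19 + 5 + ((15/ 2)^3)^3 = 6573815023493/ 87552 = 75084692.79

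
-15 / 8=-1.88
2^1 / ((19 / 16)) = 32 / 19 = 1.68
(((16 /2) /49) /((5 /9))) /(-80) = -9 /2450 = -0.00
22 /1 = 22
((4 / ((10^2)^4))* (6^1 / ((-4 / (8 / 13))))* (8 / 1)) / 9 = -1 / 30468750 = -0.00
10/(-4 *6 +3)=-10/21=-0.48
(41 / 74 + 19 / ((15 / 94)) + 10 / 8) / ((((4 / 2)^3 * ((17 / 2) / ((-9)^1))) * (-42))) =268333 / 704480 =0.38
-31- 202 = -233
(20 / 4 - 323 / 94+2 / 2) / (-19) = -241 / 1786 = -0.13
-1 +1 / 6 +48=283 / 6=47.17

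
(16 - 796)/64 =-195/16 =-12.19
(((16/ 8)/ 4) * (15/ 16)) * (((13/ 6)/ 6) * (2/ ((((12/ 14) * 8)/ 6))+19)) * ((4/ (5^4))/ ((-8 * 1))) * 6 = -1079/ 64000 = -0.02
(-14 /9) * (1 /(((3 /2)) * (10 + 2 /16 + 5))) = -0.07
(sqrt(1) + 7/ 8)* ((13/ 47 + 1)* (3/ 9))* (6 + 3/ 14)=6525/ 1316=4.96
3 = 3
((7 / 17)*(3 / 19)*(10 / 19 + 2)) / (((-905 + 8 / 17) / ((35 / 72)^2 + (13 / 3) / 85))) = -886123 / 16986356820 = -0.00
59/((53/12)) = 708/53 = 13.36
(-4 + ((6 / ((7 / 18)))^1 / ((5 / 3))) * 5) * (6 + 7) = 3848 / 7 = 549.71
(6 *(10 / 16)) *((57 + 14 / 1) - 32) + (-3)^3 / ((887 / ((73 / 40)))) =5186979 / 35480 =146.19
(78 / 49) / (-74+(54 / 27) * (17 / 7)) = -39 / 1694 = -0.02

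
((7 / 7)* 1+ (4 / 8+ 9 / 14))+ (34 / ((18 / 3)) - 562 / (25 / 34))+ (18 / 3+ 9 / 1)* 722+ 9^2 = 5331107 / 525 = 10154.49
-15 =-15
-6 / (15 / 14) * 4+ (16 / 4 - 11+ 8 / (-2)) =-167 / 5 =-33.40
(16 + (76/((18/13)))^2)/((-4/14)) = -858662/81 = -10600.77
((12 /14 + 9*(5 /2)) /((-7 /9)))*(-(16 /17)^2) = 26.60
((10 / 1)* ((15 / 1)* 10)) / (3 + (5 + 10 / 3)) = 2250 / 17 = 132.35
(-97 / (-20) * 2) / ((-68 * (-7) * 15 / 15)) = 97 / 4760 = 0.02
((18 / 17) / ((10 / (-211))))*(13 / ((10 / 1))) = -29.04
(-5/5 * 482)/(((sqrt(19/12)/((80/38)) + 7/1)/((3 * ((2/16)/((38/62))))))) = -753076800/17744879 + 448260 * sqrt(57)/933941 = -38.82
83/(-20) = -83/20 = -4.15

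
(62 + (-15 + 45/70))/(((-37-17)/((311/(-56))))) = 207437/42336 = 4.90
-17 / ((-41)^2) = -17 / 1681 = -0.01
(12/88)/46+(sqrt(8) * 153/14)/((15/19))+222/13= 224703/13156+969 * sqrt(2)/35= 56.23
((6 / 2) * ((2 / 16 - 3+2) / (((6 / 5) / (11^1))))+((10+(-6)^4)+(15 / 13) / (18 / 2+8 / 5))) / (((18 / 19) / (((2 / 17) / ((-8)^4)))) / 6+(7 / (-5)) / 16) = 1342661505 / 5757082123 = 0.23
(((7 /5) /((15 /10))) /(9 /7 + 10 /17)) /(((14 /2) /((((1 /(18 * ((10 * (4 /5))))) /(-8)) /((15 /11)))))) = -1309 /28900800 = -0.00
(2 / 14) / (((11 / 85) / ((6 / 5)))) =102 / 77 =1.32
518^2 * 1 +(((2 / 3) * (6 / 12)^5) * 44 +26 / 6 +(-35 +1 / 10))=5365887 / 20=268294.35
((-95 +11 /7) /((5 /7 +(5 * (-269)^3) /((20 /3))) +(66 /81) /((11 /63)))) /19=7848 /23299726885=0.00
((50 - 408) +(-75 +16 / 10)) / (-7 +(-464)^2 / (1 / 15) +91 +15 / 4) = -2876 / 21530185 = -0.00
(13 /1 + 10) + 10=33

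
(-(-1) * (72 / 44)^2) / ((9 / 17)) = 612 / 121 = 5.06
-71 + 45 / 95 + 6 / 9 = -3982 / 57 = -69.86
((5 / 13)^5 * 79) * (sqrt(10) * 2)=4.21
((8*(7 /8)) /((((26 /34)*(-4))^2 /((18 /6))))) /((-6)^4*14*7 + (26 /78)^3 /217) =0.00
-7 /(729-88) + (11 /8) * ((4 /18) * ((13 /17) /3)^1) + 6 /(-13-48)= -2253785 /71789436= -0.03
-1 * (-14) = 14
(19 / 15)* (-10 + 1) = -57 / 5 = -11.40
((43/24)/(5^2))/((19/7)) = 301/11400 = 0.03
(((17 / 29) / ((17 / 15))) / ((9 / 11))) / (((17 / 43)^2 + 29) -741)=-101695 / 114509313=-0.00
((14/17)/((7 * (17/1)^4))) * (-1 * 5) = -10/1419857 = -0.00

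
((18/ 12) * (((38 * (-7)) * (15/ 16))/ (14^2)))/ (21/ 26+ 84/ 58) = -35815/ 42336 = -0.85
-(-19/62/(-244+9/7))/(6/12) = -133/52669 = -0.00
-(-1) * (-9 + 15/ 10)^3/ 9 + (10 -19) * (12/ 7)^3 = -253041/ 2744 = -92.22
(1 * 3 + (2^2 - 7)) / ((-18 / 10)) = 0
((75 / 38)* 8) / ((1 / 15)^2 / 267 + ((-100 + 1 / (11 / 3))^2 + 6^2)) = 545180625 / 344643291856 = 0.00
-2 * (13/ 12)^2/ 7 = -169/ 504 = -0.34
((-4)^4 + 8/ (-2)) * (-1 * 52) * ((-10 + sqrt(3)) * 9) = 1179360 - 117936 * sqrt(3) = 975088.86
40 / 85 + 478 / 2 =4071 / 17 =239.47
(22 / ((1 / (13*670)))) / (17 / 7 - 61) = -134134 / 41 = -3271.56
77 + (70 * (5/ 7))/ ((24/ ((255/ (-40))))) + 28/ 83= 170133/ 2656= 64.06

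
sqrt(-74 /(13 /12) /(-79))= 2 * sqrt(227994) /1027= 0.93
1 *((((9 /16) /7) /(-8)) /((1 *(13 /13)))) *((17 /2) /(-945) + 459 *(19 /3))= -5494213 /188160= -29.20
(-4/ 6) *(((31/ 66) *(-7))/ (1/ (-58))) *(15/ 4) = -31465/ 66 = -476.74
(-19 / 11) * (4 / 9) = -76 / 99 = -0.77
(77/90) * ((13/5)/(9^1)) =1001/4050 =0.25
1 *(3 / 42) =0.07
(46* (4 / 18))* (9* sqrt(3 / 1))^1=92* sqrt(3)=159.35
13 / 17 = 0.76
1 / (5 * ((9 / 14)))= 0.31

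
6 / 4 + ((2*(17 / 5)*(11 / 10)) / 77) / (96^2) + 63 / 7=16934417 / 1612800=10.50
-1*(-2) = 2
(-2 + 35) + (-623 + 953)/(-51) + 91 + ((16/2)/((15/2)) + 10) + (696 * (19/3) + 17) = 1161167/255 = 4553.60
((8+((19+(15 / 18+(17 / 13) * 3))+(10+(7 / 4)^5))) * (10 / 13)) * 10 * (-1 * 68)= -30427.12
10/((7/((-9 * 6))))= -540/7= -77.14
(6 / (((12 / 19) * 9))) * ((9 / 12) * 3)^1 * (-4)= -9.50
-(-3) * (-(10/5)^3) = -24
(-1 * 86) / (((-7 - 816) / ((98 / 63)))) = 1204 / 7407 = 0.16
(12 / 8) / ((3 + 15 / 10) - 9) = -1 / 3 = -0.33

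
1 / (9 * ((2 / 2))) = 1 / 9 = 0.11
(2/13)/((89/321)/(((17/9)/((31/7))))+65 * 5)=12733/26952263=0.00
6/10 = 0.60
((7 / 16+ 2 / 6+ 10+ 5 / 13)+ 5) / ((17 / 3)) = 593 / 208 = 2.85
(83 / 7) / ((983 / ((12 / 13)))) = 996 / 89453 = 0.01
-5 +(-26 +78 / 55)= -1627 / 55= -29.58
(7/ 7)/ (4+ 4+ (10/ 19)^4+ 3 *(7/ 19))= 130321/ 1196607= 0.11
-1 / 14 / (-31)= 1 / 434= 0.00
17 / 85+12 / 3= 21 / 5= 4.20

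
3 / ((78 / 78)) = 3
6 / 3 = 2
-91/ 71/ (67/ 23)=-2093/ 4757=-0.44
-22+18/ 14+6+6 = -61/ 7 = -8.71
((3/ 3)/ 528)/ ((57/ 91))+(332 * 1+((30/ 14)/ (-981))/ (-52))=99110293537/ 298522224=332.00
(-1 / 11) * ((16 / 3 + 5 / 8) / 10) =-13 / 240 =-0.05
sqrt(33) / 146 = 0.04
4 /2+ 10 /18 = 23 /9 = 2.56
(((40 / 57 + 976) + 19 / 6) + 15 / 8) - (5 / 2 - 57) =157509 / 152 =1036.24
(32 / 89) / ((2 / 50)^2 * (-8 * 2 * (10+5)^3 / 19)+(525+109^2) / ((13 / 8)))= 0.00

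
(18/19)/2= 9/19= 0.47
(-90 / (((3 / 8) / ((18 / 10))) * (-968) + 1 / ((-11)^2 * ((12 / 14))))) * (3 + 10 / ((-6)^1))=9680 / 16267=0.60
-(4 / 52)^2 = -1 / 169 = -0.01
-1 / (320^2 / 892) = -223 / 25600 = -0.01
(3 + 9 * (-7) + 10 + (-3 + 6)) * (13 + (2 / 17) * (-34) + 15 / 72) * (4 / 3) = -10387 / 18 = -577.06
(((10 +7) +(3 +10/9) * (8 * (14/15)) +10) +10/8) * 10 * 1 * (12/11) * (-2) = -127324/99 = -1286.10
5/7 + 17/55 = 394/385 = 1.02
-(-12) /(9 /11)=44 /3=14.67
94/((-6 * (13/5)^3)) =-5875/6591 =-0.89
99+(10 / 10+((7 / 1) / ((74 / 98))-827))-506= -45278 / 37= -1223.73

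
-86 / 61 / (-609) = 86 / 37149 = 0.00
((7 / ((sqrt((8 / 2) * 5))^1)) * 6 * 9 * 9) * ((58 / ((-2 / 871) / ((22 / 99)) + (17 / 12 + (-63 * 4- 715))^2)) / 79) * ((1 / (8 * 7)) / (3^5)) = 909324 * sqrt(5) / 46190988859685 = 0.00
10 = 10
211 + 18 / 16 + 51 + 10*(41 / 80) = 1073 / 4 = 268.25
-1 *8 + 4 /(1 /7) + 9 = 29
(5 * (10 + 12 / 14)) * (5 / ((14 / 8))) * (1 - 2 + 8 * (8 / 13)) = 387600 / 637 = 608.48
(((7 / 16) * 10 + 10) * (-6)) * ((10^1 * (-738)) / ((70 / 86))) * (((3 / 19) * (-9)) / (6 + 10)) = -147801105 / 2128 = -69455.41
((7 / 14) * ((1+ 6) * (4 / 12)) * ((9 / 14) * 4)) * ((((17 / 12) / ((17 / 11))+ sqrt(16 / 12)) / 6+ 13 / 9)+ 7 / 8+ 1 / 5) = sqrt(3) / 3+ 481 / 60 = 8.59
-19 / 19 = -1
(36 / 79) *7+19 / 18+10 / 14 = 49369 / 9954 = 4.96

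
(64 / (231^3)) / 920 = 8 / 1417534965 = 0.00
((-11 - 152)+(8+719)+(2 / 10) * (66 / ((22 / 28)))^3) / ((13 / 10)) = 1191048 / 13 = 91619.08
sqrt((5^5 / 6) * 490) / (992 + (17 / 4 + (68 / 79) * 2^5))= 39500 * sqrt(3) / 138651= 0.49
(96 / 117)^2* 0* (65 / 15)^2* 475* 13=0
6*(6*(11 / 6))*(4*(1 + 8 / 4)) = 792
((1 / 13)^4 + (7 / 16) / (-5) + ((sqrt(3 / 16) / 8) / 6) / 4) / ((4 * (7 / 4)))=-0.01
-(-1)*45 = 45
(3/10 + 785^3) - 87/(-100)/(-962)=46535463353773/96200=483736625.30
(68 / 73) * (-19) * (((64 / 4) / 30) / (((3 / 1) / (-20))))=41344 / 657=62.93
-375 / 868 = -0.43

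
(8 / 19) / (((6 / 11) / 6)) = 88 / 19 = 4.63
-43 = -43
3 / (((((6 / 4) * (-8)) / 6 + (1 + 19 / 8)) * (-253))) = -24 / 2783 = -0.01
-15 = -15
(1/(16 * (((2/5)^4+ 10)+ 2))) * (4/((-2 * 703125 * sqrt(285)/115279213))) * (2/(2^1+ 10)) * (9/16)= -6067327 * sqrt(285)/10823040000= -0.01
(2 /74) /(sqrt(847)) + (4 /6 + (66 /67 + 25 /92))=sqrt(7) /2849 + 35569 /18492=1.92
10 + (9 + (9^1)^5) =59068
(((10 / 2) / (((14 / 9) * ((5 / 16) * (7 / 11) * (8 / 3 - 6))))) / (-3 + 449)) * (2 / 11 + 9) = -5454 / 54635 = -0.10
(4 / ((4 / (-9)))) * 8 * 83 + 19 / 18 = -107549 / 18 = -5974.94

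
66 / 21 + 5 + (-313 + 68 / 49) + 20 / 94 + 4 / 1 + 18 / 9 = -684582 / 2303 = -297.26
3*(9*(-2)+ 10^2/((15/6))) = 66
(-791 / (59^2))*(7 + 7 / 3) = -22148 / 10443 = -2.12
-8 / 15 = -0.53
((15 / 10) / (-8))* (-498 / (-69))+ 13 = 2143 / 184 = 11.65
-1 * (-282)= 282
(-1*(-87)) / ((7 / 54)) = 4698 / 7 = 671.14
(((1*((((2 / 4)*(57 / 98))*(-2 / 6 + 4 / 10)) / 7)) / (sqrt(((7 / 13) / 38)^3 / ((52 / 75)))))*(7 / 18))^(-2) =250151186250 / 70719863539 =3.54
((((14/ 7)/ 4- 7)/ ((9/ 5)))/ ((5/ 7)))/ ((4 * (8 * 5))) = -91/ 2880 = -0.03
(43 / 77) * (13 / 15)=559 / 1155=0.48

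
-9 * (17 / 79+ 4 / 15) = -1713 / 395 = -4.34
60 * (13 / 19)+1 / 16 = 12499 / 304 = 41.12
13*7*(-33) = -3003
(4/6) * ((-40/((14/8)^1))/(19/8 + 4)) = -2560/1071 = -2.39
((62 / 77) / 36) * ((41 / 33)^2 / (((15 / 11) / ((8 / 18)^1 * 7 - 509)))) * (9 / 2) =-237261383 / 4116420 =-57.64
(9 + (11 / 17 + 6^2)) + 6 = 878 / 17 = 51.65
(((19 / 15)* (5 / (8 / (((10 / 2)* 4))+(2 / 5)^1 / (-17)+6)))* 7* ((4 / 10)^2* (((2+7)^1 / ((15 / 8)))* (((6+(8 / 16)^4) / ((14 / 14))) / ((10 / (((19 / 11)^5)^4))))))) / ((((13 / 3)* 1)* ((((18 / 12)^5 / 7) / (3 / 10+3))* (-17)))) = -27157101864244822772538914076056 / 3635946151589775036091381875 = -7469.06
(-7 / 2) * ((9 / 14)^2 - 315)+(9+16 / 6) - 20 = 183577 / 168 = 1092.72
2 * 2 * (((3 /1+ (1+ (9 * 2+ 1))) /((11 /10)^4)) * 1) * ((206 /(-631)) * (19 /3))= -3600880000 /27715413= -129.92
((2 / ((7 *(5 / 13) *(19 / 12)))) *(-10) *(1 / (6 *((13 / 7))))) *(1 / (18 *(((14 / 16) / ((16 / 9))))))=-512 / 10773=-0.05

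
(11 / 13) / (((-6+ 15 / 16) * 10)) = -88 / 5265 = -0.02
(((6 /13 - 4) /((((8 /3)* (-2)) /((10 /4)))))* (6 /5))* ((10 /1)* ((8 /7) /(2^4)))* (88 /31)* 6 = 68310 /2821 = 24.21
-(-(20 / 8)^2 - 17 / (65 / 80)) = 1413 / 52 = 27.17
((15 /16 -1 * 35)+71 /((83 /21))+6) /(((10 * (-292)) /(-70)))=-93877 /387776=-0.24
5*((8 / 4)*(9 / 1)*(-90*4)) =-32400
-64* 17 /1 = -1088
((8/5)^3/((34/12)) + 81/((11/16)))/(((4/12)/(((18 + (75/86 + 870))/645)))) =106553591928/216101875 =493.07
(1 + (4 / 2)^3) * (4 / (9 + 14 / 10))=45 / 13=3.46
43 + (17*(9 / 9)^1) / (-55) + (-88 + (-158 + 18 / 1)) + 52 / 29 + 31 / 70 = -4088023 / 22330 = -183.07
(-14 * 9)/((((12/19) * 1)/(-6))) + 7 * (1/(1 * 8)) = 9583/8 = 1197.88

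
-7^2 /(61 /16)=-784 /61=-12.85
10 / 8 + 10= 45 / 4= 11.25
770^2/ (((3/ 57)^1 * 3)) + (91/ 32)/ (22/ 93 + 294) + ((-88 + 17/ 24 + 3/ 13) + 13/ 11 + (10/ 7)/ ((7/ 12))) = 69117350309932835/ 18406996608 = 3754949.91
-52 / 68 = -0.76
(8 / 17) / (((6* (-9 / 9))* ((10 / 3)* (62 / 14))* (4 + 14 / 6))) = -42 / 50065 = -0.00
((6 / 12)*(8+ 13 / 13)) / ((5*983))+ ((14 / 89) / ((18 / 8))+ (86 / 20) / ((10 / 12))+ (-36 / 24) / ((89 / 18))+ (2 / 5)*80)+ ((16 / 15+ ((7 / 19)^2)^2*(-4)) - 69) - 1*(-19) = -61975772569651 / 5130626997150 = -12.08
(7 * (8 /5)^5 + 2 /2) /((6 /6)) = 232501 /3125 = 74.40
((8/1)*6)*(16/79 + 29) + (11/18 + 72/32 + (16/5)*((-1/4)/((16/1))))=9986227/7110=1404.53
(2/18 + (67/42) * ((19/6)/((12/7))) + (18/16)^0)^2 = 16.47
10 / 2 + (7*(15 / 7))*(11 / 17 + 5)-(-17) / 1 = 1814 / 17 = 106.71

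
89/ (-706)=-0.13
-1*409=-409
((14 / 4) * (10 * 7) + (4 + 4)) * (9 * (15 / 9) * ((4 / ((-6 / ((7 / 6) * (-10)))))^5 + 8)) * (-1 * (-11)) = 23393513834680 / 19683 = 1188513632.81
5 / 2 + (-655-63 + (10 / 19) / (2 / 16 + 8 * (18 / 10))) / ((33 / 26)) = -410309869 / 728574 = -563.17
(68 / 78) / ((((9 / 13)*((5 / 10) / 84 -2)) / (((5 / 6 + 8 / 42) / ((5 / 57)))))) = -111112 / 15075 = -7.37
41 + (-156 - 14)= -129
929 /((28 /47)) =43663 /28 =1559.39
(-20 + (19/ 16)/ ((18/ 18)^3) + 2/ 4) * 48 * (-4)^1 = 3516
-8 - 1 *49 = -57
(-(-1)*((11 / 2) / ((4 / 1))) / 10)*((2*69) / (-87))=-253 / 1160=-0.22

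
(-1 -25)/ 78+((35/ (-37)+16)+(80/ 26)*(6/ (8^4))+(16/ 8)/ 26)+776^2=222454099841/ 369408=602190.80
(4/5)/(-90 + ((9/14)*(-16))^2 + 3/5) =196/4017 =0.05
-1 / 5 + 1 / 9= -4 / 45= -0.09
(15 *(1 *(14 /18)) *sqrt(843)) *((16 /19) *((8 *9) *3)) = 40320 *sqrt(843) /19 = 61614.19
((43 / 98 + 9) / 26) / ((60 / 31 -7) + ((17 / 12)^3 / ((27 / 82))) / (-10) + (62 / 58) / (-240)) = -48497454000 / 792521128763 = -0.06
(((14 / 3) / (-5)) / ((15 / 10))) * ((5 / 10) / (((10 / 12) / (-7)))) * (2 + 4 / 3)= 392 / 45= 8.71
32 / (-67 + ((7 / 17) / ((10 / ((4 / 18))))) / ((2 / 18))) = -0.48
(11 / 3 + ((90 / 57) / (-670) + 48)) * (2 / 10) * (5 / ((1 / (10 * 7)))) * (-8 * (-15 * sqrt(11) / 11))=552456800 * sqrt(11) / 14003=130849.95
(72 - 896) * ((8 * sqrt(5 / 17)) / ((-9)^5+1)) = 824 * sqrt(85) / 125477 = 0.06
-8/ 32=-0.25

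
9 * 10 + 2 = 92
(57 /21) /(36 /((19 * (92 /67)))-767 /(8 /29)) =-66424 /68007569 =-0.00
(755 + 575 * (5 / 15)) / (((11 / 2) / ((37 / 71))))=2960 / 33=89.70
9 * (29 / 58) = 9 / 2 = 4.50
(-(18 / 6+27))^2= 900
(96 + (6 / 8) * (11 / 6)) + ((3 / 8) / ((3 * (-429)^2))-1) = 35473903 / 368082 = 96.38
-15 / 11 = -1.36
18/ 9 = 2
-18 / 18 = -1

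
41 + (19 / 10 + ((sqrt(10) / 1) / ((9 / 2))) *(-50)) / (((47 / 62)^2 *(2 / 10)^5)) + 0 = -180698.01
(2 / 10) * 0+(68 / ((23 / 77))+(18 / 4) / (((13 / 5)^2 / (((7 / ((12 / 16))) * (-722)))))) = -16551416 / 3887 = -4258.15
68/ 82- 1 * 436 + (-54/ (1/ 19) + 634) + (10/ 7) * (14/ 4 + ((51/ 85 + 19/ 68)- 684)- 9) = -17670903/ 9758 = -1810.91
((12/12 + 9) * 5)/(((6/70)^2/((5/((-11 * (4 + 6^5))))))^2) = 37515625/11864776968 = 0.00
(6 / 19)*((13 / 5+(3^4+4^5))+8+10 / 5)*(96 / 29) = 3218688 / 2755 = 1168.31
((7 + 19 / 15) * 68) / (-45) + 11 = -1007 / 675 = -1.49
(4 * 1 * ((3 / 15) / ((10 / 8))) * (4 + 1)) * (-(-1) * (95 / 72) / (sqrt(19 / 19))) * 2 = 8.44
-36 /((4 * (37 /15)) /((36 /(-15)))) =8.76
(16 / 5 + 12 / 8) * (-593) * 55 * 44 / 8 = -3372391 / 4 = -843097.75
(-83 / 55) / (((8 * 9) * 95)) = -83 / 376200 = -0.00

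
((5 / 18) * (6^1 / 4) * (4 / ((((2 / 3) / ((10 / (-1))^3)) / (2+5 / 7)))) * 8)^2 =144400000000 / 49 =2946938775.51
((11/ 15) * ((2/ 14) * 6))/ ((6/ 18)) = 66/ 35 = 1.89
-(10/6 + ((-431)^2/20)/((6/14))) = -1300427/60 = -21673.78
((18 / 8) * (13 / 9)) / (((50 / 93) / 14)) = 8463 / 100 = 84.63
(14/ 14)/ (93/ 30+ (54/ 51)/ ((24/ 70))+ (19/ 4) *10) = 170/ 9127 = 0.02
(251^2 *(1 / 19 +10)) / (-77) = -12033191 / 1463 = -8225.01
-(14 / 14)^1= -1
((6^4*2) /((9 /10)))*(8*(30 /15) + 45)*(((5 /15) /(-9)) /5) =-3904 /3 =-1301.33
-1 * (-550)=550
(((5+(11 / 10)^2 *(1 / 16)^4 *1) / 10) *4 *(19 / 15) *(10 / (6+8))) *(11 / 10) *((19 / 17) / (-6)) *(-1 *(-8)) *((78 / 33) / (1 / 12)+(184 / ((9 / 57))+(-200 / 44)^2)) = -434541143707081 / 120637440000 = -3602.04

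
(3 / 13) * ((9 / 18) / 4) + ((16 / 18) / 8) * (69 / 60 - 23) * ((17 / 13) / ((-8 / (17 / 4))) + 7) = -88007 / 5760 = -15.28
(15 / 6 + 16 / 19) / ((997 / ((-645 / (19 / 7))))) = -573405 / 719834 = -0.80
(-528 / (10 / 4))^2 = 1115136 / 25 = 44605.44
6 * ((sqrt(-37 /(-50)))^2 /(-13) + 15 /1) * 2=58278 /325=179.32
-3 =-3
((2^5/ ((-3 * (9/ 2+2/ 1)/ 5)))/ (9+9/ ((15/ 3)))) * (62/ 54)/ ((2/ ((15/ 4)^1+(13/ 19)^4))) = -6414082900/ 3705156351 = -1.73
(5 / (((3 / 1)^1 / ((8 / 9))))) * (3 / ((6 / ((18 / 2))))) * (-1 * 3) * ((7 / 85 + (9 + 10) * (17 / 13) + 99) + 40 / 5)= -583124 / 221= -2638.57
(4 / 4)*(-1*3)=-3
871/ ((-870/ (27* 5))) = -135.16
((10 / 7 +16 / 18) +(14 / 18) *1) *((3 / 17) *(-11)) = -715 / 119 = -6.01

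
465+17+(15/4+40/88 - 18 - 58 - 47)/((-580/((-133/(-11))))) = 484.48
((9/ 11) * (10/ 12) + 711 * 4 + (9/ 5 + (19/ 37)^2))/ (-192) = -14.83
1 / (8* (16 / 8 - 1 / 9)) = 9 / 136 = 0.07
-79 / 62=-1.27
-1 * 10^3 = -1000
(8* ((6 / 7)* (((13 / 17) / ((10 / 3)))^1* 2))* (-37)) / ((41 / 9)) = -623376 / 24395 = -25.55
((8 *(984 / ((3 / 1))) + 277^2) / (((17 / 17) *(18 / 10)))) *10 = 440850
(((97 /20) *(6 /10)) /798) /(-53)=-97 /1409800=-0.00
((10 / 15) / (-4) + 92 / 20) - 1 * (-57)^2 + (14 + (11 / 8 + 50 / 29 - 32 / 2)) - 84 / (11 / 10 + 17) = -2045918527 / 629880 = -3248.11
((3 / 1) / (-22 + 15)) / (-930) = 1 / 2170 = 0.00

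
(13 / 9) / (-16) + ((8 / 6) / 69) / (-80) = -1499 / 16560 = -0.09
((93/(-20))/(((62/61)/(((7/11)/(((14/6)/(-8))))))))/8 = 549/440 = 1.25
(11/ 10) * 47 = 517/ 10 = 51.70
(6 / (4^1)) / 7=3 / 14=0.21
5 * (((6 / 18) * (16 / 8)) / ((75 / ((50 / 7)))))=20 / 63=0.32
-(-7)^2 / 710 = -49 / 710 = -0.07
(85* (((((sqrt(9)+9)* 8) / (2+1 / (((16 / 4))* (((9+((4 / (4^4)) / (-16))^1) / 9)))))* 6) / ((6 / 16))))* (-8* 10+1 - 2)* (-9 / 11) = 3845539.09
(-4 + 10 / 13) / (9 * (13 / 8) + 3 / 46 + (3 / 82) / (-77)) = -8132432 / 36976745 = -0.22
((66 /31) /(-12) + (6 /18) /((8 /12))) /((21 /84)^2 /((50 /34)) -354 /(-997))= 3988000 /4915019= 0.81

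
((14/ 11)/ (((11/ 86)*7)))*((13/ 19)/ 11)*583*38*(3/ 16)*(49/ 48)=1451723/ 3872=374.93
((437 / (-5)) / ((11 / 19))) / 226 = -8303 / 12430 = -0.67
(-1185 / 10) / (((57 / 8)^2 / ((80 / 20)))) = -10112 / 1083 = -9.34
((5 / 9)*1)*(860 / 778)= 2150 / 3501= 0.61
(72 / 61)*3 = 216 / 61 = 3.54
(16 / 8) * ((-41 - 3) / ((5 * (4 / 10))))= -44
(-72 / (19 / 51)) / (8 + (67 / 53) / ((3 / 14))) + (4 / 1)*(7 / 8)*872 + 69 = 3837263 / 1235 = 3107.10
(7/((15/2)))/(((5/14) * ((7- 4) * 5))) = 196/1125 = 0.17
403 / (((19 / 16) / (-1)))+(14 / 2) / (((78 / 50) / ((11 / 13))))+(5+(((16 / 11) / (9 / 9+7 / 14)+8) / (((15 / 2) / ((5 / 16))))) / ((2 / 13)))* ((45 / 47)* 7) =-2846513069 / 9960522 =-285.78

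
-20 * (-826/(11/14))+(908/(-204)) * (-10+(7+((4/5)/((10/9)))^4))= 1536731765601/73046875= 21037.61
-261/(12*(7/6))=-18.64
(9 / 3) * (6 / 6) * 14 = 42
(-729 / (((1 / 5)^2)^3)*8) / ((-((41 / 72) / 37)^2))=646704648000000 / 1681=384714246281.98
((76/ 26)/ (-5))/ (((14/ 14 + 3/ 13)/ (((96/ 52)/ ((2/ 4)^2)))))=-228/ 65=-3.51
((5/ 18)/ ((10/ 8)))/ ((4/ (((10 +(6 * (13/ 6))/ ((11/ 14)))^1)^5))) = 1061412655616/ 1449459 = 732281.94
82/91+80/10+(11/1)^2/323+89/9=5069746/264537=19.16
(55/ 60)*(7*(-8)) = -154/ 3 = -51.33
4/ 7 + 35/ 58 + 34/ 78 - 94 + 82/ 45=-90.57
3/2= 1.50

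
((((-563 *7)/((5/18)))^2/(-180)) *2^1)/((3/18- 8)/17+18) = -28515799116/223625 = -127516.15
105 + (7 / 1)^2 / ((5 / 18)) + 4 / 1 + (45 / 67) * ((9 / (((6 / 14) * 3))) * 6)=105059 / 335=313.61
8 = 8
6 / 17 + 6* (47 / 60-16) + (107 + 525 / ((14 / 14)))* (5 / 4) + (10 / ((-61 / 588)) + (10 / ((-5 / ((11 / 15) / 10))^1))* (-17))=94131523 / 155550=605.15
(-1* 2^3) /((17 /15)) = -120 /17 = -7.06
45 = 45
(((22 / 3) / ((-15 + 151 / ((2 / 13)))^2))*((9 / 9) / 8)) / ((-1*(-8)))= 11 / 89675736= 0.00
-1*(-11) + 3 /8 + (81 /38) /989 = 11.38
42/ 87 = 0.48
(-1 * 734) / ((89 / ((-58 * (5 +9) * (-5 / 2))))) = -16741.80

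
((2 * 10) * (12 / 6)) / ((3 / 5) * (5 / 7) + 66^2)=56 / 6099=0.01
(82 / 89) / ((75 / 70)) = 1148 / 1335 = 0.86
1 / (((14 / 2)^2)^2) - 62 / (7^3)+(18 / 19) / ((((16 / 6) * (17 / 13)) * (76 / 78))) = 11608721 / 117879496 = 0.10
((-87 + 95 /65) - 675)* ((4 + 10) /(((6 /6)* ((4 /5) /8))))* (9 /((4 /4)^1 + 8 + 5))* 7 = -6228810 /13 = -479139.23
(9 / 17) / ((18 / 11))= 11 / 34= 0.32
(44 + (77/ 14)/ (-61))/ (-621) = -0.07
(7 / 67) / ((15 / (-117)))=-273 / 335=-0.81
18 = 18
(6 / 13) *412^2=1018464 / 13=78343.38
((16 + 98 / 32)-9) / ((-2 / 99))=-15939 / 32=-498.09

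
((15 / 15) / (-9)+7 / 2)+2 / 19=1195 / 342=3.49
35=35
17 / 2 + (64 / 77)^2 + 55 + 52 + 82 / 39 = 54706205 / 462462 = 118.29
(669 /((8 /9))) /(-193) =-6021 /1544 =-3.90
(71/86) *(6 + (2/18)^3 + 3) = 232951/31347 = 7.43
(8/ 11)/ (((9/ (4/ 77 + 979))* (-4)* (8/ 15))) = -125645/ 3388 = -37.09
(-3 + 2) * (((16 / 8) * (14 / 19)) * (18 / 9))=-56 / 19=-2.95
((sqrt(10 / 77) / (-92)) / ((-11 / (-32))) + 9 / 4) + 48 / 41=561 / 164-8*sqrt(770) / 19481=3.41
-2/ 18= -1/ 9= -0.11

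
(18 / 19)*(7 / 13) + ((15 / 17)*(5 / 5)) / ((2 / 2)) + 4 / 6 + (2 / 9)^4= 56795777 / 27549639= 2.06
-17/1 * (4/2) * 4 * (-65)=8840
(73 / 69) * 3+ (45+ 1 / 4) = 4455 / 92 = 48.42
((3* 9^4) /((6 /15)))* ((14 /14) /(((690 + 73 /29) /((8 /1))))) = 568.45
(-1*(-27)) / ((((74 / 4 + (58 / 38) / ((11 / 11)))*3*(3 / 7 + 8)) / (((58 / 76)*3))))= 5481 / 44899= 0.12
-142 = -142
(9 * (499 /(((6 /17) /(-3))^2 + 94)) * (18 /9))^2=1684541814201 /184552225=9127.72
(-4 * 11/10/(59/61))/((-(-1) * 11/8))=-976/295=-3.31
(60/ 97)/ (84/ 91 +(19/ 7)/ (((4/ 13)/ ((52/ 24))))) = 131040/ 4244623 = 0.03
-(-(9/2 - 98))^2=-34969/4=-8742.25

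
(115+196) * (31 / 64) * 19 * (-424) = -9708487 / 8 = -1213560.88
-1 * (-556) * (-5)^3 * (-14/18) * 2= 973000/9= 108111.11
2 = 2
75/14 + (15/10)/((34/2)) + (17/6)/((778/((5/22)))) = 66557123/12220824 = 5.45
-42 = -42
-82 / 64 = -41 / 32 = -1.28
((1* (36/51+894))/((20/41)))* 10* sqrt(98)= 2182635* sqrt(2)/17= 181571.30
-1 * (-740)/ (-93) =-740/ 93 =-7.96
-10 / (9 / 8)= -80 / 9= -8.89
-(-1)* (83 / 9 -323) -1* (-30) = -2554 / 9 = -283.78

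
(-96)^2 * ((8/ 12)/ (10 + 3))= 472.62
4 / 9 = 0.44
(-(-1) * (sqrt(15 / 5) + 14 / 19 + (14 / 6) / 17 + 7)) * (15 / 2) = 72.05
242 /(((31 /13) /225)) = 707850 /31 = 22833.87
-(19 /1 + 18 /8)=-85 /4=-21.25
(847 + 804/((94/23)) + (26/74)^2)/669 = 1.56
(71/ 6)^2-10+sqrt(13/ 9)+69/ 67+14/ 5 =135.06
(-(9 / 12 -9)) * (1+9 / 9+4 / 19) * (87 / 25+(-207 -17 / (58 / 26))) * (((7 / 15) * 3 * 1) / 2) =-742576527 / 275500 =-2695.38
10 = 10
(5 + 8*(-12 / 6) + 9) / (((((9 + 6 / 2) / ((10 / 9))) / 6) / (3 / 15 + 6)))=-6.89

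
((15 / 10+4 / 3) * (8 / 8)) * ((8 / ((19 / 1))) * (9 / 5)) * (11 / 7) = 2244 / 665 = 3.37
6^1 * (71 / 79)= 426 / 79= 5.39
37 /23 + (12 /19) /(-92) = 700 /437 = 1.60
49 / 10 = 4.90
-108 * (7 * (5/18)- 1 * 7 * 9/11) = 4494/11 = 408.55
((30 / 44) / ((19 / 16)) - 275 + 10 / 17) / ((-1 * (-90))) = -21621 / 7106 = -3.04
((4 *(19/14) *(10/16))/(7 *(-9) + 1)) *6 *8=-2.63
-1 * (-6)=6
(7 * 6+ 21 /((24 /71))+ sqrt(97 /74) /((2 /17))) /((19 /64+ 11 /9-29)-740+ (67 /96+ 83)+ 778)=1.21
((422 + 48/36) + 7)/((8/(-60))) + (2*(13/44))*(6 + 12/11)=-780041/242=-3223.31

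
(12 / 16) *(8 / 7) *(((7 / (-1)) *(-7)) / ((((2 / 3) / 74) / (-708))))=-3300696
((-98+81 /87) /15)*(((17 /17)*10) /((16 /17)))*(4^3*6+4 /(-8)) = -36704785 /1392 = -26368.38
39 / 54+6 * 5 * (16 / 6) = 1453 / 18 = 80.72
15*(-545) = -8175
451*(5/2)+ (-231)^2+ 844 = 110665/2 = 55332.50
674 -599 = 75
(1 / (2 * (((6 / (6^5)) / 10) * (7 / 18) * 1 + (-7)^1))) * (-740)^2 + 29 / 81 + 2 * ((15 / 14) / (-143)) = -739823628889894 / 18914494599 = -39114.11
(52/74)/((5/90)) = 468/37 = 12.65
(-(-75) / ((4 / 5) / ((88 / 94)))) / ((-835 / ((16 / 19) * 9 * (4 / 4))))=-118800 / 149131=-0.80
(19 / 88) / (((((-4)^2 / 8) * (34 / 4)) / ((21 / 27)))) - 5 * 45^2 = -136322867 / 13464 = -10124.99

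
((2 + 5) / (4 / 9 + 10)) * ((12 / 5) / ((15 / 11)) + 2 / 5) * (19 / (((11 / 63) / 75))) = 6108291 / 517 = 11814.88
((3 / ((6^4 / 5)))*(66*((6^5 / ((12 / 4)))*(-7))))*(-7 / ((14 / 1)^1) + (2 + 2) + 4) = -103950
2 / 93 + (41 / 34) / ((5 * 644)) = 222773 / 10181640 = 0.02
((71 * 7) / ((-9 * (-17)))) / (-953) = -497 / 145809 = -0.00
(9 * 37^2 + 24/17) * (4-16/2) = -837924/17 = -49289.65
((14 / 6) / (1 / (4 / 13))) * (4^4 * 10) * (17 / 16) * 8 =609280 / 39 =15622.56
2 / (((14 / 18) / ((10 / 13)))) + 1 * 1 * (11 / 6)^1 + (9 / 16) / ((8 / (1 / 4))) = 535193 / 139776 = 3.83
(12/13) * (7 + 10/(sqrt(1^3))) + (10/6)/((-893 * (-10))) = 1093045/69654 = 15.69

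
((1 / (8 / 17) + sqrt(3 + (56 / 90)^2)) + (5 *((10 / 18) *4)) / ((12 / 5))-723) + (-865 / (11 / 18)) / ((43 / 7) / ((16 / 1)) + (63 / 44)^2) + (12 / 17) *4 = -78425057345 / 60562296 + 19 *sqrt(19) / 45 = -1293.11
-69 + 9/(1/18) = 93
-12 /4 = -3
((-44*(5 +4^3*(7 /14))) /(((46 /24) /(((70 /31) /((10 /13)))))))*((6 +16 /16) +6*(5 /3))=-42387.37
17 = 17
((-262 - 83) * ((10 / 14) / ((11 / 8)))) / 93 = -4600 / 2387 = -1.93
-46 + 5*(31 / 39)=-1639 / 39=-42.03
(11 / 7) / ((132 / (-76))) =-19 / 21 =-0.90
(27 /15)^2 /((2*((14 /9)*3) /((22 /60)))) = 891 /7000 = 0.13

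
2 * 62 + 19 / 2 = 267 / 2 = 133.50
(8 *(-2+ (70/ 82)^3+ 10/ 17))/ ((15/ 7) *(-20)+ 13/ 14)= 103625648/ 687762659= 0.15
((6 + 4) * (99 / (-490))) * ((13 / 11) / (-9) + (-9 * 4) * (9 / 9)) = 73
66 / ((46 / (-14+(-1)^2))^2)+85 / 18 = 47579 / 4761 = 9.99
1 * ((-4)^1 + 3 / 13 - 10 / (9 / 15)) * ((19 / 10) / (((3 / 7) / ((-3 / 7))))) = 15143 / 390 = 38.83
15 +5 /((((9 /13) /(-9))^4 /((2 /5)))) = 57137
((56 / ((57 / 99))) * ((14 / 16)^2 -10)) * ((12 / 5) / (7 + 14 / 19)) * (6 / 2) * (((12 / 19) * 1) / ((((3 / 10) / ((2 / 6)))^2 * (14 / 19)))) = -43340 / 49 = -884.49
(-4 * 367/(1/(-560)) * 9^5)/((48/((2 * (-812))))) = -1642371564960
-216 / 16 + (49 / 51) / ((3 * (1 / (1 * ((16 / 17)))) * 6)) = -209897 / 15606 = -13.45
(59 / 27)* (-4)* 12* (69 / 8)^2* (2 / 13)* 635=-762268.65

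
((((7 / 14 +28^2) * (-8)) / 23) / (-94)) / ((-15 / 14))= -14644 / 5405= -2.71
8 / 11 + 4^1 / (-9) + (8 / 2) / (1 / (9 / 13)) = 3928 / 1287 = 3.05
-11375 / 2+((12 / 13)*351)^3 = 68013073 / 2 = 34006536.50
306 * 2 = 612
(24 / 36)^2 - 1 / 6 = 5 / 18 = 0.28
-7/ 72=-0.10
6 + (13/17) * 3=141/17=8.29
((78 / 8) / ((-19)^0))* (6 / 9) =13 / 2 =6.50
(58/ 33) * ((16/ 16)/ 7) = 58/ 231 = 0.25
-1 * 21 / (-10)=21 / 10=2.10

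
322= 322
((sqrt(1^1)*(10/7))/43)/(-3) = -10/903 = -0.01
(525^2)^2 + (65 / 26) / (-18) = 2734889062495 / 36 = 75969140624.86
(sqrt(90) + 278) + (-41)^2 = 1968.49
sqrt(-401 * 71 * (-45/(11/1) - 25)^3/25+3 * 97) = sqrt(410496860851)/121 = 5295.04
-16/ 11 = -1.45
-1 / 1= -1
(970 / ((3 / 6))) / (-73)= -1940 / 73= -26.58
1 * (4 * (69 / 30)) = 46 / 5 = 9.20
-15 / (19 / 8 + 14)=-120 / 131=-0.92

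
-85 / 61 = -1.39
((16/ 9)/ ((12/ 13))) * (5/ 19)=260/ 513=0.51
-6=-6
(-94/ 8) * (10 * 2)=-235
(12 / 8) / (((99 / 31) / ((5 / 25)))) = 31 / 330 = 0.09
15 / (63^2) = 5 / 1323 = 0.00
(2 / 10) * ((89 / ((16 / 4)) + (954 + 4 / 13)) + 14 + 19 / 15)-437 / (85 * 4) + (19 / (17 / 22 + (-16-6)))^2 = 715304269166 / 3614825175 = 197.88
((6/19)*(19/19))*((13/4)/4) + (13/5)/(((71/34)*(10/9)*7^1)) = 786903/1888600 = 0.42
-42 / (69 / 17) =-238 / 23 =-10.35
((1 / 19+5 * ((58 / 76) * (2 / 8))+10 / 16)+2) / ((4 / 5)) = 345 / 76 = 4.54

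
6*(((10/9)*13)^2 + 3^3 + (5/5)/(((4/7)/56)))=54050/27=2001.85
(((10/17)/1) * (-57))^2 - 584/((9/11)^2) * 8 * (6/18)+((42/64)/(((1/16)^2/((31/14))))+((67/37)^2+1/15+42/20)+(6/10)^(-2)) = -158044242383/192281526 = -821.94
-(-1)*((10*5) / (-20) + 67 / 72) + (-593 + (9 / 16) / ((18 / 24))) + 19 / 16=-85339 / 144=-592.63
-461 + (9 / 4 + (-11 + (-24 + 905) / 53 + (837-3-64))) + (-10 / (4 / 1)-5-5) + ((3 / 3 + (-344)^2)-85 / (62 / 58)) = 118561.86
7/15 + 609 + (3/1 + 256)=13027/15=868.47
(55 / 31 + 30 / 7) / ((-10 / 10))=-1315 / 217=-6.06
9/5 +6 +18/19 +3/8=9.12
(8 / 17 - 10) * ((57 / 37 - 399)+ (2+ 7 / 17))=40254570 / 10693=3764.57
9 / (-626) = -9 / 626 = -0.01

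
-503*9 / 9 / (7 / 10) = -5030 / 7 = -718.57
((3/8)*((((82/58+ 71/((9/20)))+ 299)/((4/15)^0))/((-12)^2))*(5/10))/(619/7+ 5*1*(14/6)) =209279/35111808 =0.01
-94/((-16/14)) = 329/4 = 82.25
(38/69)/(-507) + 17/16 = 594103/559728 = 1.06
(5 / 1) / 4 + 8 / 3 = 47 / 12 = 3.92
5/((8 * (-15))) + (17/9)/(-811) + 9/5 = 1.76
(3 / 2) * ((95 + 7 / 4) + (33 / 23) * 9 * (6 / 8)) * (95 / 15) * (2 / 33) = 61.28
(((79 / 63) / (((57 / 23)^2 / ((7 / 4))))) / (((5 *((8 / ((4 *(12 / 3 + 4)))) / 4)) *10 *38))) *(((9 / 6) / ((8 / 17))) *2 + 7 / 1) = 4471637 / 111115800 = 0.04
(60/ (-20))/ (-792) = 1/ 264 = 0.00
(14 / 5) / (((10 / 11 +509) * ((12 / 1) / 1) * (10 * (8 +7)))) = 77 / 25240500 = 0.00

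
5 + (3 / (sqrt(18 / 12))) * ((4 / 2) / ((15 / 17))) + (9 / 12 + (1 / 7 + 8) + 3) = 34 * sqrt(6) / 15 + 473 / 28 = 22.45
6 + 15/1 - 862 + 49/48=-40319/48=-839.98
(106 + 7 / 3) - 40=205 / 3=68.33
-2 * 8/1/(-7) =16/7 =2.29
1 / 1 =1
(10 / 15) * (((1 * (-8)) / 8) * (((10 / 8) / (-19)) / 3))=5 / 342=0.01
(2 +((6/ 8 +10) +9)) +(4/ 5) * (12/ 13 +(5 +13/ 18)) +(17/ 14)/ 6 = 27.27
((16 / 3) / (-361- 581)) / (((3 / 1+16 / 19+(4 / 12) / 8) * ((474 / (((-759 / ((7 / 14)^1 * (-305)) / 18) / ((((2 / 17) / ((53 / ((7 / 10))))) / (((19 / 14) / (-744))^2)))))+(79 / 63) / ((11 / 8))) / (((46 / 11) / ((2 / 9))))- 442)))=-122808145248 / 3546474175702788187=-0.00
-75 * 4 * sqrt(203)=-300 * sqrt(203)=-4274.34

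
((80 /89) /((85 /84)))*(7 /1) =9408 /1513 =6.22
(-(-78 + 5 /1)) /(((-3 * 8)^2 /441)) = 3577 /64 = 55.89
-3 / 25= -0.12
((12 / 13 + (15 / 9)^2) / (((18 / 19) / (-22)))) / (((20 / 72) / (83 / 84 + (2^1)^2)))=-37918243 / 24570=-1543.27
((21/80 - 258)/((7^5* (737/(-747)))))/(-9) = -1711377/990940720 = -0.00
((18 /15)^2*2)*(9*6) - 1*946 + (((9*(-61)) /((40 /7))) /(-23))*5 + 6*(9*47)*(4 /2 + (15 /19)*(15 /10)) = 639062873 /87400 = 7311.93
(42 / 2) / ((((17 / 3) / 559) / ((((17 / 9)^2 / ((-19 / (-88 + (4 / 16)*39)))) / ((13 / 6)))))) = 1601621 / 114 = 14049.31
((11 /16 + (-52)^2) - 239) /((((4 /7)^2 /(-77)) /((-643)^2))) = -61541314330727 /256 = -240395759104.40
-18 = -18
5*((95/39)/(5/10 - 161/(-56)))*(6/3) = 7600/1053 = 7.22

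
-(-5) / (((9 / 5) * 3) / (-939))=-7825 / 9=-869.44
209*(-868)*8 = -1451296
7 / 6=1.17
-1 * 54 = -54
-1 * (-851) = 851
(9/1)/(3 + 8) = 9/11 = 0.82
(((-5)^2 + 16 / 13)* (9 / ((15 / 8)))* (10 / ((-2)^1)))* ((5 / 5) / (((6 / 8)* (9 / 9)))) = -10912 / 13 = -839.38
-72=-72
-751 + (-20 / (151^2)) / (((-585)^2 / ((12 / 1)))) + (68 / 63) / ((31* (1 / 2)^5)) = -84650444125417 / 112884444855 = -749.89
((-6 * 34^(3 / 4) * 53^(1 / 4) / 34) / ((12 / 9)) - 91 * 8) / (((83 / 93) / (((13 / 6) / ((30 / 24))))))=-586768 / 415 - 3627 * 34^(3 / 4) * 53^(1 / 4) / 14110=-1423.66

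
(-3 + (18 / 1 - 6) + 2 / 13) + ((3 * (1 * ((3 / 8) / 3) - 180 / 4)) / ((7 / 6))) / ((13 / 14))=-2993 / 26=-115.12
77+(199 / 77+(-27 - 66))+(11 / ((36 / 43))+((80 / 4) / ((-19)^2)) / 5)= -265799 / 1000692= -0.27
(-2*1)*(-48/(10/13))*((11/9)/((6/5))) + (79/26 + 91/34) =264191/1989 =132.83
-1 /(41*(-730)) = 0.00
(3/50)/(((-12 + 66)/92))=23/225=0.10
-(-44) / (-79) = -44 / 79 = -0.56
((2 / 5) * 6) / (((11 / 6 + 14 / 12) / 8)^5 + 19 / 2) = 393216 / 1557695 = 0.25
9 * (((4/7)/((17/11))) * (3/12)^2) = 99/476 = 0.21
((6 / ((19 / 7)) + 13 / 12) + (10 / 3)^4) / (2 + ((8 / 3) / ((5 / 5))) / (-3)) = 780277 / 6840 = 114.08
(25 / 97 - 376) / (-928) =36447 / 90016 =0.40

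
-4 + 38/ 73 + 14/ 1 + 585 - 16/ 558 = 12128383/ 20367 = 595.49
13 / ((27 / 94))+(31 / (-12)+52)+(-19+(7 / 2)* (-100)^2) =3788173 / 108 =35075.68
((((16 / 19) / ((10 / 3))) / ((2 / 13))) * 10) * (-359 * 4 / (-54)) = 74672 / 171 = 436.68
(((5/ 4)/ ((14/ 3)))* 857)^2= 165251025/ 3136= 52694.84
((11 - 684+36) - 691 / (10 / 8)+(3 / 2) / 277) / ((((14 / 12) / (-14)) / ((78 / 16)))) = 385600527 / 5540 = 69602.98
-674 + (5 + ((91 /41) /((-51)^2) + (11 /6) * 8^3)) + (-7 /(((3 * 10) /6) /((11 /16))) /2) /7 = 4600045189 /17062560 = 269.60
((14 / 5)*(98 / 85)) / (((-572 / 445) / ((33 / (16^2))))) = -91581 / 282880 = -0.32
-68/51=-4/3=-1.33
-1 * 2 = -2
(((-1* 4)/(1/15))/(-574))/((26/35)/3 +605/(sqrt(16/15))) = -187200/2481786315919 +114345000* sqrt(15)/2481786315919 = 0.00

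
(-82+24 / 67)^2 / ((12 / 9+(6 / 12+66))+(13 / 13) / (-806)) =36174368100 / 368138401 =98.26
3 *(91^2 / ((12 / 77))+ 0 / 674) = 637637 / 4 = 159409.25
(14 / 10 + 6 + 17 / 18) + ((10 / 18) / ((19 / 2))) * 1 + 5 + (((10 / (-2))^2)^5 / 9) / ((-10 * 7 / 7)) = -92761978 / 855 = -108493.54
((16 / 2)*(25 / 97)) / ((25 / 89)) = 712 / 97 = 7.34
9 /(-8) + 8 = 55 /8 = 6.88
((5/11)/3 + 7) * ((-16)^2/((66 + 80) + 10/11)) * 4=15104/303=49.85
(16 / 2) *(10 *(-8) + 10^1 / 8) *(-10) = 6300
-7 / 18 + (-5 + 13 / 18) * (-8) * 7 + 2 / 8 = 2873 / 12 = 239.42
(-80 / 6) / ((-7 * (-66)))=-20 / 693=-0.03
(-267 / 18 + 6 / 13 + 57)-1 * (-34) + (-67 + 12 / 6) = 907 / 78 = 11.63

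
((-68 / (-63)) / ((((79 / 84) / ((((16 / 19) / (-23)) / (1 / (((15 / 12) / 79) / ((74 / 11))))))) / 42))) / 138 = -209440 / 6962840301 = -0.00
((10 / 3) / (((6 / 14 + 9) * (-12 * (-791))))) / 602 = 5 / 80814888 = 0.00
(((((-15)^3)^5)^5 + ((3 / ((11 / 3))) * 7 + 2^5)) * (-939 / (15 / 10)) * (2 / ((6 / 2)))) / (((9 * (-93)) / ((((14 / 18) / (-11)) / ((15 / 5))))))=1552170707616414775118464300320755899739953540146780025521522361486859153956174850463863550440 / 8203437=189209804087776230270125100000000000000000000000000000000000000000000000000000000000000.00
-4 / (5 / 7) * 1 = -28 / 5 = -5.60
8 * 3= 24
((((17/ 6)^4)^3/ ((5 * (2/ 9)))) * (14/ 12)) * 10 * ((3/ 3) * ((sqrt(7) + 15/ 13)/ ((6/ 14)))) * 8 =142742448121291445/ 2358180864 + 28548489624258289 * sqrt(7)/ 544195584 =199326808.21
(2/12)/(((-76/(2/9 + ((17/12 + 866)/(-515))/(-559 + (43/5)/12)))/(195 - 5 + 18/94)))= -62519929157/665500441608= -0.09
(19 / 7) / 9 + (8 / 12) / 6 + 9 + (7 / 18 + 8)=2243 / 126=17.80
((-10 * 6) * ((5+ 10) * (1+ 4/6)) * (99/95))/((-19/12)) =987.26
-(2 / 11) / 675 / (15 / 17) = -34 / 111375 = -0.00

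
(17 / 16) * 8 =17 / 2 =8.50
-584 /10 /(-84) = 73 /105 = 0.70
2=2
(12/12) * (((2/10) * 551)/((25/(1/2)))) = 551/250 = 2.20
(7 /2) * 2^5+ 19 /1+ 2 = 133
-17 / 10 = -1.70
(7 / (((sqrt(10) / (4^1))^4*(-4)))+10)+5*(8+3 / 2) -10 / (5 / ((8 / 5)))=2491 / 50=49.82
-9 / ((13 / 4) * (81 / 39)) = -4 / 3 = -1.33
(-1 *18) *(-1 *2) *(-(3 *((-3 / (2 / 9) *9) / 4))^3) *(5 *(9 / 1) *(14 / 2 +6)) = 15935694332.70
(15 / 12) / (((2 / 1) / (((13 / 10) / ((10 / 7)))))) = 91 / 160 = 0.57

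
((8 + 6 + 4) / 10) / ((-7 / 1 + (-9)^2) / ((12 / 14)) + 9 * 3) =27 / 1700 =0.02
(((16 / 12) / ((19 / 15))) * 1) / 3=20 / 57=0.35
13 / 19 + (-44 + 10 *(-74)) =-14883 / 19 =-783.32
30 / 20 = 3 / 2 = 1.50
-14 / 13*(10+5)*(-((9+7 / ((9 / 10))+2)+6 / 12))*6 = 1868.46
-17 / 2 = -8.50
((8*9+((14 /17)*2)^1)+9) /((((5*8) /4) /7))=1967 /34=57.85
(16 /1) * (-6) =-96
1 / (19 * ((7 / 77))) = 11 / 19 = 0.58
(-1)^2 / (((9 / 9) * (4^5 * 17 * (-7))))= -1 / 121856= -0.00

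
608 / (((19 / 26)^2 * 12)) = 5408 / 57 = 94.88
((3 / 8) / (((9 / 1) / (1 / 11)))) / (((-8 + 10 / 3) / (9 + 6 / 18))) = -1 / 132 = -0.01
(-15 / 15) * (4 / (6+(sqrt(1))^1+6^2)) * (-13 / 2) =26 / 43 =0.60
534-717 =-183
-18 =-18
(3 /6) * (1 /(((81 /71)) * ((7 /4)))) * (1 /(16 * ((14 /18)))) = 71 /3528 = 0.02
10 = 10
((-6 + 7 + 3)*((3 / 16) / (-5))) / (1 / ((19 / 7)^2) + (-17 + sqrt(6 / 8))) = 0.01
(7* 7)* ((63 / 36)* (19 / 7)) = 931 / 4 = 232.75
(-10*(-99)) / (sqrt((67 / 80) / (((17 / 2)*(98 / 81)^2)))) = 21560*sqrt(11390) / 603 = 3815.87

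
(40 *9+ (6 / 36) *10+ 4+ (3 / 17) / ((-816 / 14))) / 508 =2536243 / 3523488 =0.72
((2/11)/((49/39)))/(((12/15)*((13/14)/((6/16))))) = 45/616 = 0.07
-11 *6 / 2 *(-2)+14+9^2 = 161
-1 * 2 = -2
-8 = -8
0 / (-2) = 0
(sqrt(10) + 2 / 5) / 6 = 1 / 15 + sqrt(10) / 6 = 0.59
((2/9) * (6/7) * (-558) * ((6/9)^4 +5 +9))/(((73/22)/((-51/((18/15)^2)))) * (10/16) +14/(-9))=1066648000/1140951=934.88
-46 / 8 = -23 / 4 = -5.75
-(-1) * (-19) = -19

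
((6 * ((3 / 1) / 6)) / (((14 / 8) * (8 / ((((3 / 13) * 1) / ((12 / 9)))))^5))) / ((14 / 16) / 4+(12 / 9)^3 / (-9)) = -43046721 / 236419991994368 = -0.00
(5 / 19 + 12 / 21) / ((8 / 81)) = 8991 / 1064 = 8.45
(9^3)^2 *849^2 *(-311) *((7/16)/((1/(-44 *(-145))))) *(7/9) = -1034534752248735045/4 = -258633688062183761.25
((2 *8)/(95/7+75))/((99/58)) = 0.11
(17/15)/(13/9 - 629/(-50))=510/6311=0.08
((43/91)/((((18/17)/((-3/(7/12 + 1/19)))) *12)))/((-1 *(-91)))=-13889/7204470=-0.00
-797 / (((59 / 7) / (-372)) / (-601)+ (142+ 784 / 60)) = -6236540940 / 1213400063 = -5.14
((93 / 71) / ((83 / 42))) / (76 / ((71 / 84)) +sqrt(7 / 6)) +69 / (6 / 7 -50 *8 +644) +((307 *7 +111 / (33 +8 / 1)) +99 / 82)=219333112467582787 / 101863609976797 -39618 *sqrt(42) / 2899041181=2153.20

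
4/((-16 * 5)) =-1/20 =-0.05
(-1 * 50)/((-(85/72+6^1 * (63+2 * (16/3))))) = 3600/31909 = 0.11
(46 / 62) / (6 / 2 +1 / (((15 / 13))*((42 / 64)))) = 7245 / 42191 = 0.17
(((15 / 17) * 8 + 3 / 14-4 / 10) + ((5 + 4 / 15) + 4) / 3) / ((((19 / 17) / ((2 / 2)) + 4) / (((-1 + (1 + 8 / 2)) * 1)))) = 213386 / 27405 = 7.79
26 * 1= 26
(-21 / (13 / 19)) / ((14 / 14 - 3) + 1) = 399 / 13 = 30.69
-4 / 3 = -1.33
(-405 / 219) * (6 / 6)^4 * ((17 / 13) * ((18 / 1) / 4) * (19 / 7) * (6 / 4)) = -1177335 / 26572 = -44.31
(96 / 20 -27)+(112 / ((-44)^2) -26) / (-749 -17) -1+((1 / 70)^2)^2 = -25776850234657 / 1112695430000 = -23.17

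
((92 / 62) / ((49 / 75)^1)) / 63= 1150 / 31899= 0.04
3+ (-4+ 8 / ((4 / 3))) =5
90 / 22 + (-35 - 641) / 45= -5411 / 495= -10.93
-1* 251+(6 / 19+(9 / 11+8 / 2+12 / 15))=-256094 / 1045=-245.07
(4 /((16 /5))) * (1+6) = 35 /4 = 8.75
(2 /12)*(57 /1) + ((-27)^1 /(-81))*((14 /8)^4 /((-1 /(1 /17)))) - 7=30239 /13056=2.32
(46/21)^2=2116/441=4.80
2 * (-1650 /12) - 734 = -1009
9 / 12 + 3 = 15 / 4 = 3.75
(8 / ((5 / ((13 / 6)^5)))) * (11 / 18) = 46.69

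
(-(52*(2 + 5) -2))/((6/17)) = -3077/3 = -1025.67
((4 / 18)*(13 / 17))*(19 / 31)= 494 / 4743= 0.10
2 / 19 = 0.11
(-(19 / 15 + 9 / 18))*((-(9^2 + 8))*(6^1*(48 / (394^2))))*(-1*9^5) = -17224.92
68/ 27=2.52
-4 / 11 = -0.36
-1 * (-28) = 28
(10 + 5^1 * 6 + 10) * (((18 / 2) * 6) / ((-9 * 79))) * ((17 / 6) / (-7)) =850 / 553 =1.54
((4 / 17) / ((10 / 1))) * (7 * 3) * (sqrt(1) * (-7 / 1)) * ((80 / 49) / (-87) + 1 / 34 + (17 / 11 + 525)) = -839521037 / 460955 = -1821.26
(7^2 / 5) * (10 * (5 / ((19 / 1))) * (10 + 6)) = 7840 / 19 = 412.63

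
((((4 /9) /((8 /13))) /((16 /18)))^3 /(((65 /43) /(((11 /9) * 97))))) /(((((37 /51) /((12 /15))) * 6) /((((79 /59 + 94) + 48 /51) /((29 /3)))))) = 748785306841 /9723955200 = 77.00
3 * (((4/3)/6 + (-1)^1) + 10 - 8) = 11/3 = 3.67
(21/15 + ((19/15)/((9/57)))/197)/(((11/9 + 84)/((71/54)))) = 453406/20398365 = 0.02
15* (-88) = -1320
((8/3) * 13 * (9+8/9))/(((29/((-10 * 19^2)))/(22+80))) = -1136081440/261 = -4352802.45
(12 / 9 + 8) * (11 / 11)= 28 / 3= 9.33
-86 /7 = -12.29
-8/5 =-1.60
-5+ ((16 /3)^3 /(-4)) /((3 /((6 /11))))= -3533 /297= -11.90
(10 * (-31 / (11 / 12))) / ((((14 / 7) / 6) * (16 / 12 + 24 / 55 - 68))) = 20925 / 1366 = 15.32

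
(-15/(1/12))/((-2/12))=1080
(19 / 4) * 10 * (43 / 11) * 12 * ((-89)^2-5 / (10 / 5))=194082435 / 11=17643857.73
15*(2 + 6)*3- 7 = 353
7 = 7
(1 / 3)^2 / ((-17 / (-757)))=757 / 153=4.95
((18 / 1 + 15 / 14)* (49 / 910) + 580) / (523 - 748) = -151067 / 58500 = -2.58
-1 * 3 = -3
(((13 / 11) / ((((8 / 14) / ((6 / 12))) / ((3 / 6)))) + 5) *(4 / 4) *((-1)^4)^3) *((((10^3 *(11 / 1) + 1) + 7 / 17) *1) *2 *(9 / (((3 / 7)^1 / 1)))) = 476700798 / 187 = 2549202.13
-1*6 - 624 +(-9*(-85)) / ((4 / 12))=1665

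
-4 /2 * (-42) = 84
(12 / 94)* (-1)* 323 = -1938 / 47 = -41.23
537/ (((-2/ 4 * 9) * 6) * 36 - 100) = -537/ 1072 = -0.50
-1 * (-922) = 922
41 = 41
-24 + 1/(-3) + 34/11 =-701/33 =-21.24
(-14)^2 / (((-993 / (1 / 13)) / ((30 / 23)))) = -1960 / 98969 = -0.02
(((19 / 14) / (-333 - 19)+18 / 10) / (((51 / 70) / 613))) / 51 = 27129541 / 915552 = 29.63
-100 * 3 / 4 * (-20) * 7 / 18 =1750 / 3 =583.33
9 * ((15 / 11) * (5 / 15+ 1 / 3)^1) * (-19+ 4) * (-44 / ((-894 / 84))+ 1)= -1032750 / 1639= -630.11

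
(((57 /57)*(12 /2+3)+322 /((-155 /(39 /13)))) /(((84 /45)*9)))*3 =429 /868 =0.49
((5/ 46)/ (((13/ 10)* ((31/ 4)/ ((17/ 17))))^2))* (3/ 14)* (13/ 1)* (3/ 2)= 9000/ 2011373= 0.00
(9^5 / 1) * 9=531441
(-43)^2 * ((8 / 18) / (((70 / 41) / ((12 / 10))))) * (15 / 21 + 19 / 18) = 33810814 / 33075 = 1022.25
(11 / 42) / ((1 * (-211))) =-11 / 8862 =-0.00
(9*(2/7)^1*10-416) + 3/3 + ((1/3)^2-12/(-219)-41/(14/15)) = -3983179/9198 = -433.05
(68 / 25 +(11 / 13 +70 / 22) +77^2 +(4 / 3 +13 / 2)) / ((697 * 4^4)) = 127489819 / 3827366400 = 0.03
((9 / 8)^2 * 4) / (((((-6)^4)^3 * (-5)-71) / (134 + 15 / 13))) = -142317 / 2263853644208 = -0.00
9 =9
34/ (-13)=-34/ 13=-2.62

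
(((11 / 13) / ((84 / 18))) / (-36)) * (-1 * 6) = 11 / 364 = 0.03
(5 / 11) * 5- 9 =-74 / 11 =-6.73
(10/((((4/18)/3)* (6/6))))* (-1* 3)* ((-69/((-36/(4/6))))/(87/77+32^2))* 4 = -31878/15787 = -2.02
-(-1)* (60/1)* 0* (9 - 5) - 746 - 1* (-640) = -106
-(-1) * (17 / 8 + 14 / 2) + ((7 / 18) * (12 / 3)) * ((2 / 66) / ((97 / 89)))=2113025 / 230472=9.17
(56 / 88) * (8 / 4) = 14 / 11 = 1.27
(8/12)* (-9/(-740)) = 3/370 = 0.01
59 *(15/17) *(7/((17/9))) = 55755/289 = 192.92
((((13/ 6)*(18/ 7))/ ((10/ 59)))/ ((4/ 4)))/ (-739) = -2301/ 51730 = -0.04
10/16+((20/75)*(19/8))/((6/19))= 2.63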